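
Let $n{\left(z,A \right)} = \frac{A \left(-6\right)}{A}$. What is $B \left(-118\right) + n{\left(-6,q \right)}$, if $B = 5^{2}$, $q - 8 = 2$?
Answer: $-2956$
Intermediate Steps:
$q = 10$ ($q = 8 + 2 = 10$)
$B = 25$
$n{\left(z,A \right)} = -6$ ($n{\left(z,A \right)} = \frac{\left(-6\right) A}{A} = -6$)
$B \left(-118\right) + n{\left(-6,q \right)} = 25 \left(-118\right) - 6 = -2950 - 6 = -2956$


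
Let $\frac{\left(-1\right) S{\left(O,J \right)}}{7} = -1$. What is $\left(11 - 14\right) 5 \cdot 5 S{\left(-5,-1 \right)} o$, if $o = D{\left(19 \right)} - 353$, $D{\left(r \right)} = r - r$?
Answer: $185325$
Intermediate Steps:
$D{\left(r \right)} = 0$
$S{\left(O,J \right)} = 7$ ($S{\left(O,J \right)} = \left(-7\right) \left(-1\right) = 7$)
$o = -353$ ($o = 0 - 353 = -353$)
$\left(11 - 14\right) 5 \cdot 5 S{\left(-5,-1 \right)} o = \left(11 - 14\right) 5 \cdot 5 \cdot 7 \left(-353\right) = - 3 \cdot 25 \cdot 7 \left(-353\right) = \left(-3\right) 175 \left(-353\right) = \left(-525\right) \left(-353\right) = 185325$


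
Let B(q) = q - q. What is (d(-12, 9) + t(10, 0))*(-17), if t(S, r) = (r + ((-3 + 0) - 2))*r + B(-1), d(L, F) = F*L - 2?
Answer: 1870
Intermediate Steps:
B(q) = 0
d(L, F) = -2 + F*L
t(S, r) = r*(-5 + r) (t(S, r) = (r + ((-3 + 0) - 2))*r + 0 = (r + (-3 - 2))*r + 0 = (r - 5)*r + 0 = (-5 + r)*r + 0 = r*(-5 + r) + 0 = r*(-5 + r))
(d(-12, 9) + t(10, 0))*(-17) = ((-2 + 9*(-12)) + 0*(-5 + 0))*(-17) = ((-2 - 108) + 0*(-5))*(-17) = (-110 + 0)*(-17) = -110*(-17) = 1870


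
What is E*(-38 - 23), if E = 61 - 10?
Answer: -3111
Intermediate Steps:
E = 51
E*(-38 - 23) = 51*(-38 - 23) = 51*(-61) = -3111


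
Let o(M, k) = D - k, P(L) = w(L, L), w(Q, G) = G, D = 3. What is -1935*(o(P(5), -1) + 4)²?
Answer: -123840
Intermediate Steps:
P(L) = L
o(M, k) = 3 - k
-1935*(o(P(5), -1) + 4)² = -1935*((3 - 1*(-1)) + 4)² = -1935*((3 + 1) + 4)² = -1935*(4 + 4)² = -1935*8² = -1935*64 = -123840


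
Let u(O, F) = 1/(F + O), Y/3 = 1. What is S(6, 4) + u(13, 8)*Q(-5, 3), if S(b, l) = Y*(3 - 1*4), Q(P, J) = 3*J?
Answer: -18/7 ≈ -2.5714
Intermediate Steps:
Y = 3 (Y = 3*1 = 3)
S(b, l) = -3 (S(b, l) = 3*(3 - 1*4) = 3*(3 - 4) = 3*(-1) = -3)
S(6, 4) + u(13, 8)*Q(-5, 3) = -3 + (3*3)/(8 + 13) = -3 + 9/21 = -3 + (1/21)*9 = -3 + 3/7 = -18/7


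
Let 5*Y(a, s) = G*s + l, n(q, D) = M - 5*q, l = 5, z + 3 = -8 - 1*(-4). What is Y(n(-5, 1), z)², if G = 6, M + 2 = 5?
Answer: 1369/25 ≈ 54.760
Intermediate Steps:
M = 3 (M = -2 + 5 = 3)
z = -7 (z = -3 + (-8 - 1*(-4)) = -3 + (-8 + 4) = -3 - 4 = -7)
n(q, D) = 3 - 5*q
Y(a, s) = 1 + 6*s/5 (Y(a, s) = (6*s + 5)/5 = (5 + 6*s)/5 = 1 + 6*s/5)
Y(n(-5, 1), z)² = (1 + (6/5)*(-7))² = (1 - 42/5)² = (-37/5)² = 1369/25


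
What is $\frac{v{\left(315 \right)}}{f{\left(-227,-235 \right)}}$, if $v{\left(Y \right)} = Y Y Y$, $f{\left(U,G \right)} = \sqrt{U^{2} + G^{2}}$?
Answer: $\frac{31255875 \sqrt{106754}}{106754} \approx 95662.0$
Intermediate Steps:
$f{\left(U,G \right)} = \sqrt{G^{2} + U^{2}}$
$v{\left(Y \right)} = Y^{3}$ ($v{\left(Y \right)} = Y^{2} Y = Y^{3}$)
$\frac{v{\left(315 \right)}}{f{\left(-227,-235 \right)}} = \frac{315^{3}}{\sqrt{\left(-235\right)^{2} + \left(-227\right)^{2}}} = \frac{31255875}{\sqrt{55225 + 51529}} = \frac{31255875}{\sqrt{106754}} = 31255875 \frac{\sqrt{106754}}{106754} = \frac{31255875 \sqrt{106754}}{106754}$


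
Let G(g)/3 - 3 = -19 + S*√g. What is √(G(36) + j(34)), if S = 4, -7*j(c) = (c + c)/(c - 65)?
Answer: 2*√286223/217 ≈ 4.9309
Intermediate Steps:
j(c) = -2*c/(7*(-65 + c)) (j(c) = -(c + c)/(7*(c - 65)) = -2*c/(7*(-65 + c)))
G(g) = -48 + 12*√g (G(g) = 9 + 3*(-19 + 4*√g) = 9 + (-57 + 12*√g) = -48 + 12*√g)
√(G(36) + j(34)) = √((-48 + 12*√36) - 2*34/(-455 + 7*34)) = √((-48 + 12*6) - 2*34/(-455 + 238)) = √((-48 + 72) - 2*34/(-217)) = √(24 - 2*34*(-1/217)) = √(24 + 68/217) = √(5276/217) = 2*√286223/217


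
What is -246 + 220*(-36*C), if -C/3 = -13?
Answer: -309126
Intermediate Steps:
C = 39 (C = -3*(-13) = 39)
-246 + 220*(-36*C) = -246 + 220*(-36*39) = -246 + 220*(-1404) = -246 - 308880 = -309126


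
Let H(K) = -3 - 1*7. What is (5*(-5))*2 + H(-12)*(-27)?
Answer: 220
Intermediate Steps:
H(K) = -10 (H(K) = -3 - 7 = -10)
(5*(-5))*2 + H(-12)*(-27) = (5*(-5))*2 - 10*(-27) = -25*2 + 270 = -50 + 270 = 220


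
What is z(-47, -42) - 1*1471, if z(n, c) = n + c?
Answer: -1560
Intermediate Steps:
z(n, c) = c + n
z(-47, -42) - 1*1471 = (-42 - 47) - 1*1471 = -89 - 1471 = -1560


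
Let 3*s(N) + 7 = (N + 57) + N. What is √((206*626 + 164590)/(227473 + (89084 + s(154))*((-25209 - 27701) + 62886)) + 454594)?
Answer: 62*√843295682314184896099/2670359779 ≈ 674.24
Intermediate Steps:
s(N) = 50/3 + 2*N/3 (s(N) = -7/3 + ((N + 57) + N)/3 = -7/3 + ((57 + N) + N)/3 = -7/3 + (57 + 2*N)/3 = -7/3 + (19 + 2*N/3) = 50/3 + 2*N/3)
√((206*626 + 164590)/(227473 + (89084 + s(154))*((-25209 - 27701) + 62886)) + 454594) = √((206*626 + 164590)/(227473 + (89084 + (50/3 + (⅔)*154))*((-25209 - 27701) + 62886)) + 454594) = √((128956 + 164590)/(227473 + (89084 + (50/3 + 308/3))*(-52910 + 62886)) + 454594) = √(293546/(227473 + (89084 + 358/3)*9976) + 454594) = √(293546/(227473 + (267610/3)*9976) + 454594) = √(293546/(227473 + 2669677360/3) + 454594) = √(293546/(2670359779/3) + 454594) = √(293546*(3/2670359779) + 454594) = √(880638/2670359779 + 454594) = √(1213929534255364/2670359779) = 62*√843295682314184896099/2670359779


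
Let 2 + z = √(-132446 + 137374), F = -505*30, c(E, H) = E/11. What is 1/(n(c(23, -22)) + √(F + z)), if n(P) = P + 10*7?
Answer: 1/(793/11 + I*√(15152 - 8*√77)) ≈ 0.003555 - 0.006056*I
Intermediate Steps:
c(E, H) = E/11 (c(E, H) = E*(1/11) = E/11)
n(P) = 70 + P (n(P) = P + 70 = 70 + P)
F = -15150
z = -2 + 8*√77 (z = -2 + √(-132446 + 137374) = -2 + √4928 = -2 + 8*√77 ≈ 68.200)
1/(n(c(23, -22)) + √(F + z)) = 1/((70 + (1/11)*23) + √(-15150 + (-2 + 8*√77))) = 1/((70 + 23/11) + √(-15152 + 8*√77)) = 1/(793/11 + √(-15152 + 8*√77))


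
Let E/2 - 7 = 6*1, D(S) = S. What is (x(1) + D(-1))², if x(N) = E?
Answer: 625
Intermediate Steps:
E = 26 (E = 14 + 2*(6*1) = 14 + 2*6 = 14 + 12 = 26)
x(N) = 26
(x(1) + D(-1))² = (26 - 1)² = 25² = 625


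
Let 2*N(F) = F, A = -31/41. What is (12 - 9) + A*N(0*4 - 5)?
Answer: 401/82 ≈ 4.8902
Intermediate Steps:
A = -31/41 (A = -31*1/41 = -31/41 ≈ -0.75610)
N(F) = F/2
(12 - 9) + A*N(0*4 - 5) = (12 - 9) - 31*(0*4 - 5)/82 = 3 - 31*(0 - 5)/82 = 3 - 31*(-5)/82 = 3 - 31/41*(-5/2) = 3 + 155/82 = 401/82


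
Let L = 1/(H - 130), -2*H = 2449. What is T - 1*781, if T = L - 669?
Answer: -3928052/2709 ≈ -1450.0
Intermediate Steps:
H = -2449/2 (H = -½*2449 = -2449/2 ≈ -1224.5)
L = -2/2709 (L = 1/(-2449/2 - 130) = 1/(-2709/2) = -2/2709 ≈ -0.00073828)
T = -1812323/2709 (T = -2/2709 - 669 = -1812323/2709 ≈ -669.00)
T - 1*781 = -1812323/2709 - 1*781 = -1812323/2709 - 781 = -3928052/2709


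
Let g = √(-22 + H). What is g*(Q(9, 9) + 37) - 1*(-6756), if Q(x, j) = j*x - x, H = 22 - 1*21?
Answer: 6756 + 109*I*√21 ≈ 6756.0 + 499.5*I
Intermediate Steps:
H = 1 (H = 22 - 21 = 1)
Q(x, j) = -x + j*x
g = I*√21 (g = √(-22 + 1) = √(-21) = I*√21 ≈ 4.5826*I)
g*(Q(9, 9) + 37) - 1*(-6756) = (I*√21)*(9*(-1 + 9) + 37) - 1*(-6756) = (I*√21)*(9*8 + 37) + 6756 = (I*√21)*(72 + 37) + 6756 = (I*√21)*109 + 6756 = 109*I*√21 + 6756 = 6756 + 109*I*√21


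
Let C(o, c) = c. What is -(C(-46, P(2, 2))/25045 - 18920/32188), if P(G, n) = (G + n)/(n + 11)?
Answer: 118460374/201537115 ≈ 0.58778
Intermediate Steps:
P(G, n) = (G + n)/(11 + n)
-(C(-46, P(2, 2))/25045 - 18920/32188) = -(((2 + 2)/(11 + 2))/25045 - 18920/32188) = -((4/13)*(1/25045) - 18920*1/32188) = -(((1/13)*4)*(1/25045) - 4730/8047) = -((4/13)*(1/25045) - 4730/8047) = -(4/325585 - 4730/8047) = -1*(-118460374/201537115) = 118460374/201537115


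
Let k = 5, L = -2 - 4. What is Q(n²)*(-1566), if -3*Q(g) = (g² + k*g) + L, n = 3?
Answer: 62640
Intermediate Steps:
L = -6
Q(g) = 2 - 5*g/3 - g²/3 (Q(g) = -((g² + 5*g) - 6)/3 = -(-6 + g² + 5*g)/3 = 2 - 5*g/3 - g²/3)
Q(n²)*(-1566) = (2 - 5/3*3² - (3²)²/3)*(-1566) = (2 - 5/3*9 - ⅓*9²)*(-1566) = (2 - 15 - ⅓*81)*(-1566) = (2 - 15 - 27)*(-1566) = -40*(-1566) = 62640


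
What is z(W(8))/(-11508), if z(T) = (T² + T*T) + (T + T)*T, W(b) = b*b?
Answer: -4096/2877 ≈ -1.4237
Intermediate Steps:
W(b) = b²
z(T) = 4*T² (z(T) = (T² + T²) + (2*T)*T = 2*T² + 2*T² = 4*T²)
z(W(8))/(-11508) = (4*(8²)²)/(-11508) = (4*64²)*(-1/11508) = (4*4096)*(-1/11508) = 16384*(-1/11508) = -4096/2877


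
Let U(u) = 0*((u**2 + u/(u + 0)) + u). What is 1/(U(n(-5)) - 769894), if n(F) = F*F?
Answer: -1/769894 ≈ -1.2989e-6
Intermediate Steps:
n(F) = F**2
U(u) = 0 (U(u) = 0*((u**2 + u/u) + u) = 0*((u**2 + 1) + u) = 0*((1 + u**2) + u) = 0*(1 + u + u**2) = 0)
1/(U(n(-5)) - 769894) = 1/(0 - 769894) = 1/(-769894) = -1/769894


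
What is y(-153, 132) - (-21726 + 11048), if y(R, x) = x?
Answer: 10810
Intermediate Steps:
y(-153, 132) - (-21726 + 11048) = 132 - (-21726 + 11048) = 132 - 1*(-10678) = 132 + 10678 = 10810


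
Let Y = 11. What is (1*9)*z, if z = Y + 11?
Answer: 198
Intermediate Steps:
z = 22 (z = 11 + 11 = 22)
(1*9)*z = (1*9)*22 = 9*22 = 198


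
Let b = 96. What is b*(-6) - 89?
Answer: -665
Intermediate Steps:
b*(-6) - 89 = 96*(-6) - 89 = -576 - 89 = -665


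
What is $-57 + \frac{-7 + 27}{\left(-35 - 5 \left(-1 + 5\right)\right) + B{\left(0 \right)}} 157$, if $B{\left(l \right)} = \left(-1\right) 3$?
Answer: $- \frac{3223}{29} \approx -111.14$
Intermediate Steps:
$B{\left(l \right)} = -3$
$-57 + \frac{-7 + 27}{\left(-35 - 5 \left(-1 + 5\right)\right) + B{\left(0 \right)}} 157 = -57 + \frac{-7 + 27}{\left(-35 - 5 \left(-1 + 5\right)\right) - 3} \cdot 157 = -57 + \frac{20}{\left(-35 - 20\right) - 3} \cdot 157 = -57 + \frac{20}{-55 - 3} \cdot 157 = -57 + \frac{20}{-58} \cdot 157 = -57 + 20 \left(- \frac{1}{58}\right) 157 = -57 - \frac{1570}{29} = - \frac{3223}{29}$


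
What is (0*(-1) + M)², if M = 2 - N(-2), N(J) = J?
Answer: 16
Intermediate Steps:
M = 4 (M = 2 - 1*(-2) = 2 + 2 = 4)
(0*(-1) + M)² = (0*(-1) + 4)² = (0 + 4)² = 4² = 16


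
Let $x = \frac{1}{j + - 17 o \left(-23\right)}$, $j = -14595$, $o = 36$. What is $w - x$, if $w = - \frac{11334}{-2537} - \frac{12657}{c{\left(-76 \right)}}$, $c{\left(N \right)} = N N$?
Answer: $\frac{17325574337}{7605276528} \approx 2.2781$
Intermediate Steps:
$c{\left(N \right)} = N^{2}$
$x = - \frac{1}{519}$ ($x = \frac{1}{-14595 + \left(-17\right) 36 \left(-23\right)} = \frac{1}{-14595 - -14076} = \frac{1}{-14595 + 14076} = \frac{1}{-519} = - \frac{1}{519} \approx -0.0019268$)
$w = \frac{33354375}{14653712}$ ($w = - \frac{11334}{-2537} - \frac{12657}{\left(-76\right)^{2}} = \left(-11334\right) \left(- \frac{1}{2537}\right) - \frac{12657}{5776} = \frac{11334}{2537} - \frac{12657}{5776} = \frac{33354375}{14653712} \approx 2.2762$)
$w - x = \frac{33354375}{14653712} - - \frac{1}{519} = \frac{33354375}{14653712} + \frac{1}{519} = \frac{17325574337}{7605276528}$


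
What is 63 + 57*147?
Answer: 8442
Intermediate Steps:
63 + 57*147 = 63 + 8379 = 8442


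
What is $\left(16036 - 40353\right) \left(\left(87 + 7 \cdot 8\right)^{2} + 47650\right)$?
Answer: $-1655963383$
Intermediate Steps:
$\left(16036 - 40353\right) \left(\left(87 + 7 \cdot 8\right)^{2} + 47650\right) = - 24317 \left(\left(87 + 56\right)^{2} + 47650\right) = - 24317 \left(143^{2} + 47650\right) = - 24317 \left(20449 + 47650\right) = \left(-24317\right) 68099 = -1655963383$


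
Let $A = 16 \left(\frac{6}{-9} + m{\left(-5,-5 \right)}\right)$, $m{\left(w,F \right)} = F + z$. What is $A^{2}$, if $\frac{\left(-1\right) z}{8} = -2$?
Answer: $\frac{246016}{9} \approx 27335.0$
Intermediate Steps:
$z = 16$ ($z = \left(-8\right) \left(-2\right) = 16$)
$m{\left(w,F \right)} = 16 + F$ ($m{\left(w,F \right)} = F + 16 = 16 + F$)
$A = \frac{496}{3}$ ($A = 16 \left(\frac{6}{-9} + \left(16 - 5\right)\right) = 16 \left(6 \left(- \frac{1}{9}\right) + 11\right) = 16 \left(- \frac{2}{3} + 11\right) = 16 \cdot \frac{31}{3} = \frac{496}{3} \approx 165.33$)
$A^{2} = \left(\frac{496}{3}\right)^{2} = \frac{246016}{9}$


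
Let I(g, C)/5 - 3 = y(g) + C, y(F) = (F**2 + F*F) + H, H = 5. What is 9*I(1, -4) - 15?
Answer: 255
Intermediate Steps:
y(F) = 5 + 2*F**2 (y(F) = (F**2 + F*F) + 5 = (F**2 + F**2) + 5 = 2*F**2 + 5 = 5 + 2*F**2)
I(g, C) = 40 + 5*C + 10*g**2 (I(g, C) = 15 + 5*((5 + 2*g**2) + C) = 15 + 5*(5 + C + 2*g**2) = 15 + (25 + 5*C + 10*g**2) = 40 + 5*C + 10*g**2)
9*I(1, -4) - 15 = 9*(40 + 5*(-4) + 10*1**2) - 15 = 9*(40 - 20 + 10*1) - 15 = 9*(40 - 20 + 10) - 15 = 9*30 - 15 = 270 - 15 = 255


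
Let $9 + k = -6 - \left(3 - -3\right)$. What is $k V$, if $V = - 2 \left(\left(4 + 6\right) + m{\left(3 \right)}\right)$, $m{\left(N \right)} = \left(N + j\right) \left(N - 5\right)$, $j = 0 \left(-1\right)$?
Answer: $168$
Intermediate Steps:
$j = 0$
$m{\left(N \right)} = N \left(-5 + N\right)$ ($m{\left(N \right)} = \left(N + 0\right) \left(N - 5\right) = N \left(-5 + N\right)$)
$k = -21$ ($k = -9 - \left(9 + 3\right) = -9 - 12 = -21$)
$V = -8$ ($V = - 2 \left(\left(4 + 6\right) + 3 \left(-5 + 3\right)\right) = - 2 \left(10 + 3 \left(-2\right)\right) = - 2 \left(10 - 6\right) = \left(-2\right) 4 = -8$)
$k V = \left(-21\right) \left(-8\right) = 168$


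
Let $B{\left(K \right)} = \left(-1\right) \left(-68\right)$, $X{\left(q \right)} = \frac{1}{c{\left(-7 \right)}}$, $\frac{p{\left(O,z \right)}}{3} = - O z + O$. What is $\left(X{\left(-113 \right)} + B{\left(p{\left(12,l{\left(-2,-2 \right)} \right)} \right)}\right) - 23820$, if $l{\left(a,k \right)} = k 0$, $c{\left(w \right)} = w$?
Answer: $- \frac{166265}{7} \approx -23752.0$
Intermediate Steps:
$l{\left(a,k \right)} = 0$
$p{\left(O,z \right)} = 3 O - 3 O z$ ($p{\left(O,z \right)} = 3 \left(- O z + O\right) = 3 \left(O - O z\right) = 3 O - 3 O z$)
$X{\left(q \right)} = - \frac{1}{7}$ ($X{\left(q \right)} = \frac{1}{-7} = - \frac{1}{7}$)
$B{\left(K \right)} = 68$
$\left(X{\left(-113 \right)} + B{\left(p{\left(12,l{\left(-2,-2 \right)} \right)} \right)}\right) - 23820 = \left(- \frac{1}{7} + 68\right) - 23820 = \frac{475}{7} - 23820 = - \frac{166265}{7}$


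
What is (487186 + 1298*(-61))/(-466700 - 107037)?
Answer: -408008/573737 ≈ -0.71114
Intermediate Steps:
(487186 + 1298*(-61))/(-466700 - 107037) = (487186 - 79178)/(-573737) = 408008*(-1/573737) = -408008/573737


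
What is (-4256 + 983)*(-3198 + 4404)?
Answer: -3947238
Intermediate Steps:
(-4256 + 983)*(-3198 + 4404) = -3273*1206 = -3947238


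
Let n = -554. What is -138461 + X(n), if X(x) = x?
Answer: -139015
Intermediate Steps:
-138461 + X(n) = -138461 - 554 = -139015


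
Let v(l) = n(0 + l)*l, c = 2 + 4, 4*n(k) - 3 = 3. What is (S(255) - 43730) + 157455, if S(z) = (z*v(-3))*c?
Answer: 106840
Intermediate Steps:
n(k) = 3/2 (n(k) = ¾ + (¼)*3 = ¾ + ¾ = 3/2)
c = 6
v(l) = 3*l/2
S(z) = -27*z (S(z) = (z*((3/2)*(-3)))*6 = (z*(-9/2))*6 = -9*z/2*6 = -27*z)
(S(255) - 43730) + 157455 = (-27*255 - 43730) + 157455 = (-6885 - 43730) + 157455 = -50615 + 157455 = 106840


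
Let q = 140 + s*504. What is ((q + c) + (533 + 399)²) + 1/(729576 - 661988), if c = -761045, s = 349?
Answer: 19168970621/67588 ≈ 2.8362e+5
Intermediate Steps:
q = 176036 (q = 140 + 349*504 = 140 + 175896 = 176036)
((q + c) + (533 + 399)²) + 1/(729576 - 661988) = ((176036 - 761045) + (533 + 399)²) + 1/(729576 - 661988) = (-585009 + 932²) + 1/67588 = (-585009 + 868624) + 1/67588 = 283615 + 1/67588 = 19168970621/67588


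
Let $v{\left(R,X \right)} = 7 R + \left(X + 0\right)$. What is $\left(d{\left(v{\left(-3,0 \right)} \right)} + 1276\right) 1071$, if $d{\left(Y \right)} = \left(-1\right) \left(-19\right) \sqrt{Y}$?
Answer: $1366596 + 20349 i \sqrt{21} \approx 1.3666 \cdot 10^{6} + 93251.0 i$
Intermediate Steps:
$v{\left(R,X \right)} = X + 7 R$ ($v{\left(R,X \right)} = 7 R + X = X + 7 R$)
$d{\left(Y \right)} = 19 \sqrt{Y}$
$\left(d{\left(v{\left(-3,0 \right)} \right)} + 1276\right) 1071 = \left(19 \sqrt{0 + 7 \left(-3\right)} + 1276\right) 1071 = \left(19 \sqrt{0 - 21} + 1276\right) 1071 = \left(19 \sqrt{-21} + 1276\right) 1071 = \left(19 i \sqrt{21} + 1276\right) 1071 = \left(1276 + 19 i \sqrt{21}\right) 1071 = 1366596 + 20349 i \sqrt{21}$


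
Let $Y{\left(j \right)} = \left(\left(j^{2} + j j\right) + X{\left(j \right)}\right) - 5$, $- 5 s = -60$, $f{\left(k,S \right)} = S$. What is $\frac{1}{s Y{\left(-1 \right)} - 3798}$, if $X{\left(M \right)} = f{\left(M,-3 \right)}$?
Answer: $- \frac{1}{3870} \approx -0.0002584$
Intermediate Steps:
$s = 12$ ($s = \left(- \frac{1}{5}\right) \left(-60\right) = 12$)
$X{\left(M \right)} = -3$
$Y{\left(j \right)} = -8 + 2 j^{2}$ ($Y{\left(j \right)} = \left(\left(j^{2} + j j\right) - 3\right) - 5 = \left(\left(j^{2} + j^{2}\right) - 3\right) - 5 = \left(2 j^{2} - 3\right) - 5 = \left(-3 + 2 j^{2}\right) - 5 = -8 + 2 j^{2}$)
$\frac{1}{s Y{\left(-1 \right)} - 3798} = \frac{1}{12 \left(-8 + 2 \left(-1\right)^{2}\right) - 3798} = \frac{1}{12 \left(-8 + 2 \cdot 1\right) - 3798} = \frac{1}{12 \left(-8 + 2\right) - 3798} = \frac{1}{12 \left(-6\right) - 3798} = \frac{1}{-72 - 3798} = \frac{1}{-3870} = - \frac{1}{3870}$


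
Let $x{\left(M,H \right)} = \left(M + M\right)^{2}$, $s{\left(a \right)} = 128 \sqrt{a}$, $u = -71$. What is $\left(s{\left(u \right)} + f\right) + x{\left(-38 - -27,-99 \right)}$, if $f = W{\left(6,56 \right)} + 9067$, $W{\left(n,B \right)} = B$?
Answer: $9607 + 128 i \sqrt{71} \approx 9607.0 + 1078.5 i$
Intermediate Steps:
$x{\left(M,H \right)} = 4 M^{2}$ ($x{\left(M,H \right)} = \left(2 M\right)^{2} = 4 M^{2}$)
$f = 9123$ ($f = 56 + 9067 = 9123$)
$\left(s{\left(u \right)} + f\right) + x{\left(-38 - -27,-99 \right)} = \left(128 \sqrt{-71} + 9123\right) + 4 \left(-38 - -27\right)^{2} = \left(128 i \sqrt{71} + 9123\right) + 4 \left(-38 + 27\right)^{2} = \left(128 i \sqrt{71} + 9123\right) + 4 \left(-11\right)^{2} = \left(9123 + 128 i \sqrt{71}\right) + 4 \cdot 121 = \left(9123 + 128 i \sqrt{71}\right) + 484 = 9607 + 128 i \sqrt{71}$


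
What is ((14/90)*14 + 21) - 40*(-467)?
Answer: 841643/45 ≈ 18703.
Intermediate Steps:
((14/90)*14 + 21) - 40*(-467) = ((14*(1/90))*14 + 21) + 18680 = ((7/45)*14 + 21) + 18680 = (98/45 + 21) + 18680 = 1043/45 + 18680 = 841643/45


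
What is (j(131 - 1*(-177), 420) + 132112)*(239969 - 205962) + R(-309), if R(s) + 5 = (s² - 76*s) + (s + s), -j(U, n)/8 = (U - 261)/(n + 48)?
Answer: 525660385084/117 ≈ 4.4928e+9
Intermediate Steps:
j(U, n) = -8*(-261 + U)/(48 + n) (j(U, n) = -8*(U - 261)/(n + 48) = -8*(-261 + U)/(48 + n))
R(s) = -5 + s² - 74*s (R(s) = -5 + ((s² - 76*s) + (s + s)) = -5 + ((s² - 76*s) + 2*s) = -5 + (s² - 74*s) = -5 + s² - 74*s)
(j(131 - 1*(-177), 420) + 132112)*(239969 - 205962) + R(-309) = (8*(261 - (131 - 1*(-177)))/(48 + 420) + 132112)*(239969 - 205962) + (-5 + (-309)² - 74*(-309)) = (8*(261 - (131 + 177))/468 + 132112)*34007 + (-5 + 95481 + 22866) = (8*(1/468)*(261 - 1*308) + 132112)*34007 + 118342 = (8*(1/468)*(261 - 308) + 132112)*34007 + 118342 = (8*(1/468)*(-47) + 132112)*34007 + 118342 = (-94/117 + 132112)*34007 + 118342 = (15457010/117)*34007 + 118342 = 525646539070/117 + 118342 = 525660385084/117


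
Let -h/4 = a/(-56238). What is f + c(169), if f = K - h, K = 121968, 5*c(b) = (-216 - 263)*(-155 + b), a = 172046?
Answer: 2422543498/20085 ≈ 1.2061e+5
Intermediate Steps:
c(b) = 14849 - 479*b/5 (c(b) = ((-216 - 263)*(-155 + b))/5 = (-479*(-155 + b))/5 = (74245 - 479*b)/5 = 14849 - 479*b/5)
h = 49156/4017 (h = -688184/(-56238) = -688184*(-1)/56238 = -4*(-12289/4017) = 49156/4017 ≈ 12.237)
f = 489896300/4017 (f = 121968 - 1*49156/4017 = 121968 - 49156/4017 = 489896300/4017 ≈ 1.2196e+5)
f + c(169) = 489896300/4017 + (14849 - 479/5*169) = 489896300/4017 + (14849 - 80951/5) = 489896300/4017 - 6706/5 = 2422543498/20085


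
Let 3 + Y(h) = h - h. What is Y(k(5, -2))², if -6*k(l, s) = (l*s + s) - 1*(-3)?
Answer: 9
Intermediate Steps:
k(l, s) = -½ - s/6 - l*s/6 (k(l, s) = -((l*s + s) - 1*(-3))/6 = -((s + l*s) + 3)/6 = -(3 + s + l*s)/6 = -½ - s/6 - l*s/6)
Y(h) = -3 (Y(h) = -3 + (h - h) = -3 + 0 = -3)
Y(k(5, -2))² = (-3)² = 9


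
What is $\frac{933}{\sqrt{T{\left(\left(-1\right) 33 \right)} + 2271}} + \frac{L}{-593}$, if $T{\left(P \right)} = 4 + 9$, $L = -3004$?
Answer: $\frac{3004}{593} + \frac{933 \sqrt{571}}{1142} \approx 24.588$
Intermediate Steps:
$T{\left(P \right)} = 13$
$\frac{933}{\sqrt{T{\left(\left(-1\right) 33 \right)} + 2271}} + \frac{L}{-593} = \frac{933}{\sqrt{13 + 2271}} - \frac{3004}{-593} = \frac{933}{\sqrt{2284}} - - \frac{3004}{593} = \frac{933}{2 \sqrt{571}} + \frac{3004}{593} = 933 \frac{\sqrt{571}}{1142} + \frac{3004}{593} = \frac{933 \sqrt{571}}{1142} + \frac{3004}{593} = \frac{3004}{593} + \frac{933 \sqrt{571}}{1142}$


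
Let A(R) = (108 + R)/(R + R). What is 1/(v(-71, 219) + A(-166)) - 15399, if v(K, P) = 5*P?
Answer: -2799522635/181799 ≈ -15399.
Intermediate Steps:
A(R) = (108 + R)/(2*R) (A(R) = (108 + R)/((2*R)) = (108 + R)*(1/(2*R)) = (108 + R)/(2*R))
1/(v(-71, 219) + A(-166)) - 15399 = 1/(5*219 + (1/2)*(108 - 166)/(-166)) - 15399 = 1/(1095 + (1/2)*(-1/166)*(-58)) - 15399 = 1/(1095 + 29/166) - 15399 = 1/(181799/166) - 15399 = 166/181799 - 15399 = -2799522635/181799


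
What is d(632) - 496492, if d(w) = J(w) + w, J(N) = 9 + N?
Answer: -495219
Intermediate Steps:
d(w) = 9 + 2*w (d(w) = (9 + w) + w = 9 + 2*w)
d(632) - 496492 = (9 + 2*632) - 496492 = (9 + 1264) - 496492 = 1273 - 496492 = -495219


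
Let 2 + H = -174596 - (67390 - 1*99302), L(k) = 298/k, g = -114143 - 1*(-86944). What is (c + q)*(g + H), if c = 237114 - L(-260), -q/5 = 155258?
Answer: 2381540721187/26 ≈ 9.1598e+10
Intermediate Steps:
g = -27199 (g = -114143 + 86944 = -27199)
q = -776290 (q = -5*155258 = -776290)
H = -142686 (H = -2 + (-174596 - (67390 - 1*99302)) = -2 + (-174596 - (67390 - 99302)) = -2 + (-174596 - 1*(-31912)) = -2 + (-174596 + 31912) = -2 - 142684 = -142686)
c = 30824969/130 (c = 237114 - 298/(-260) = 237114 - 298*(-1)/260 = 237114 - 1*(-149/130) = 237114 + 149/130 = 30824969/130 ≈ 2.3712e+5)
(c + q)*(g + H) = (30824969/130 - 776290)*(-27199 - 142686) = -70092731/130*(-169885) = 2381540721187/26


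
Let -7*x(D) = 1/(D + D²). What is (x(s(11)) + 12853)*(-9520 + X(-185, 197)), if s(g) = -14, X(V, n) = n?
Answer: -152661523883/1274 ≈ -1.1983e+8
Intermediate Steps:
x(D) = -1/(7*(D + D²))
(x(s(11)) + 12853)*(-9520 + X(-185, 197)) = (-⅐/(-14*(1 - 14)) + 12853)*(-9520 + 197) = (-⅐*(-1/14)/(-13) + 12853)*(-9323) = (-⅐*(-1/14)*(-1/13) + 12853)*(-9323) = (-1/1274 + 12853)*(-9323) = (16374721/1274)*(-9323) = -152661523883/1274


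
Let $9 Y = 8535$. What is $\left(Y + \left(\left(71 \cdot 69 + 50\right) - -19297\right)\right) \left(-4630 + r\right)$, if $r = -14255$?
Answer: $-475794985$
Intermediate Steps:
$Y = \frac{2845}{3}$ ($Y = \frac{1}{9} \cdot 8535 = \frac{2845}{3} \approx 948.33$)
$\left(Y + \left(\left(71 \cdot 69 + 50\right) - -19297\right)\right) \left(-4630 + r\right) = \left(\frac{2845}{3} + \left(\left(71 \cdot 69 + 50\right) - -19297\right)\right) \left(-4630 - 14255\right) = \left(\frac{2845}{3} + \left(\left(4899 + 50\right) + 19297\right)\right) \left(-18885\right) = \left(\frac{2845}{3} + \left(4949 + 19297\right)\right) \left(-18885\right) = \left(\frac{2845}{3} + 24246\right) \left(-18885\right) = \frac{75583}{3} \left(-18885\right) = -475794985$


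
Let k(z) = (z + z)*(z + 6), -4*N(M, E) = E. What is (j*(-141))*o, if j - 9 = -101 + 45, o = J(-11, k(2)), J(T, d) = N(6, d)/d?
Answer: -6627/4 ≈ -1656.8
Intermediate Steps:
N(M, E) = -E/4
k(z) = 2*z*(6 + z) (k(z) = (2*z)*(6 + z) = 2*z*(6 + z))
J(T, d) = -¼ (J(T, d) = (-d/4)/d = -¼)
o = -¼ ≈ -0.25000
j = -47 (j = 9 + (-101 + 45) = 9 - 56 = -47)
(j*(-141))*o = -47*(-141)*(-¼) = 6627*(-¼) = -6627/4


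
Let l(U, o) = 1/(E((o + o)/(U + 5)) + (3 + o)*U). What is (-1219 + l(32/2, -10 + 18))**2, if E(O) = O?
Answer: 20474783358649/13778944 ≈ 1.4859e+6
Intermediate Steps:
l(U, o) = 1/(U*(3 + o) + 2*o/(5 + U)) (l(U, o) = 1/((o + o)/(U + 5) + (3 + o)*U) = 1/((2*o)/(5 + U) + U*(3 + o)) = 1/(2*o/(5 + U) + U*(3 + o)) = 1/(U*(3 + o) + 2*o/(5 + U)))
(-1219 + l(32/2, -10 + 18))**2 = (-1219 + (5 + 32/2)/(2*(-10 + 18) + (32/2)*(3 + (-10 + 18))*(5 + 32/2)))**2 = (-1219 + (5 + 32*(1/2))/(2*8 + (32*(1/2))*(3 + 8)*(5 + 32*(1/2))))**2 = (-1219 + (5 + 16)/(16 + 16*11*(5 + 16)))**2 = (-1219 + 21/(16 + 16*11*21))**2 = (-1219 + 21/(16 + 3696))**2 = (-1219 + 21/3712)**2 = (-4524907/3712)**2 = 20474783358649/13778944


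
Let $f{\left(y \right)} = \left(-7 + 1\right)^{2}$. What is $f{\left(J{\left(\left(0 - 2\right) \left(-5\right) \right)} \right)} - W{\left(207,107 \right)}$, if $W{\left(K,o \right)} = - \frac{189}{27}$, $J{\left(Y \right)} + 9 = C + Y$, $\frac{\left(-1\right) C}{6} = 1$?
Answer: $43$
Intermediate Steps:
$C = -6$ ($C = \left(-6\right) 1 = -6$)
$J{\left(Y \right)} = -15 + Y$ ($J{\left(Y \right)} = -9 + \left(-6 + Y\right) = -15 + Y$)
$W{\left(K,o \right)} = -7$ ($W{\left(K,o \right)} = \left(-189\right) \frac{1}{27} = -7$)
$f{\left(y \right)} = 36$ ($f{\left(y \right)} = \left(-6\right)^{2} = 36$)
$f{\left(J{\left(\left(0 - 2\right) \left(-5\right) \right)} \right)} - W{\left(207,107 \right)} = 36 - -7 = 36 + 7 = 43$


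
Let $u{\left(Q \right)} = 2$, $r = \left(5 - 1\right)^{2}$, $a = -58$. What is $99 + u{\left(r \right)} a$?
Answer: $-17$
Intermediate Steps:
$r = 16$ ($r = 4^{2} = 16$)
$99 + u{\left(r \right)} a = 99 + 2 \left(-58\right) = 99 - 116 = -17$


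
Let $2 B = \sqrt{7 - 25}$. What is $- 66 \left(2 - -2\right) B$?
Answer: $- 396 i \sqrt{2} \approx - 560.03 i$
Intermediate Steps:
$B = \frac{3 i \sqrt{2}}{2}$ ($B = \frac{\sqrt{7 - 25}}{2} = \frac{\sqrt{-18}}{2} = \frac{3 i \sqrt{2}}{2} \approx 2.1213 i$)
$- 66 \left(2 - -2\right) B = - 66 \left(2 - -2\right) \frac{3 i \sqrt{2}}{2} = - 66 \left(2 + 2\right) \frac{3 i \sqrt{2}}{2} = \left(-66\right) 4 \frac{3 i \sqrt{2}}{2} = - 264 \frac{3 i \sqrt{2}}{2} = - 396 i \sqrt{2}$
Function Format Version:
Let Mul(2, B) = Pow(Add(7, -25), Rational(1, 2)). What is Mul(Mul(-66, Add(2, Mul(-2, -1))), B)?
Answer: Mul(-396, I, Pow(2, Rational(1, 2))) ≈ Mul(-560.03, I)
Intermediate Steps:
B = Mul(Rational(3, 2), I, Pow(2, Rational(1, 2))) (B = Mul(Rational(1, 2), Pow(Add(7, -25), Rational(1, 2))) = Mul(Rational(1, 2), Pow(-18, Rational(1, 2))) = Mul(Rational(1, 2), Mul(3, I, Pow(2, Rational(1, 2)))) = Mul(Rational(3, 2), I, Pow(2, Rational(1, 2))) ≈ Mul(2.1213, I))
Mul(Mul(-66, Add(2, Mul(-2, -1))), B) = Mul(Mul(-66, Add(2, Mul(-2, -1))), Mul(Rational(3, 2), I, Pow(2, Rational(1, 2)))) = Mul(Mul(-66, Add(2, 2)), Mul(Rational(3, 2), I, Pow(2, Rational(1, 2)))) = Mul(Mul(-66, 4), Mul(Rational(3, 2), I, Pow(2, Rational(1, 2)))) = Mul(-264, Mul(Rational(3, 2), I, Pow(2, Rational(1, 2)))) = Mul(-396, I, Pow(2, Rational(1, 2)))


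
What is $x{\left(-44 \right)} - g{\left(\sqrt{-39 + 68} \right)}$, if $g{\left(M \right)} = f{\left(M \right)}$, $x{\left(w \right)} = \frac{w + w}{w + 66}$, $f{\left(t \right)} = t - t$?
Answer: $-4$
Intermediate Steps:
$f{\left(t \right)} = 0$
$x{\left(w \right)} = \frac{2 w}{66 + w}$
$g{\left(M \right)} = 0$
$x{\left(-44 \right)} - g{\left(\sqrt{-39 + 68} \right)} = 2 \left(-44\right) \frac{1}{66 - 44} - 0 = 2 \left(-44\right) \frac{1}{22} + 0 = -4 + 0 = -4$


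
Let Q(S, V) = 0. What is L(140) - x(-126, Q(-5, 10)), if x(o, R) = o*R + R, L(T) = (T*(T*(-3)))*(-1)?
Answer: 58800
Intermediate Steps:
L(T) = 3*T² (L(T) = (T*(-3*T))*(-1) = -3*T²*(-1) = 3*T²)
x(o, R) = R + R*o (x(o, R) = R*o + R = R + R*o)
L(140) - x(-126, Q(-5, 10)) = 3*140² - 0*(1 - 126) = 3*19600 - 0*(-125) = 58800 - 1*0 = 58800 + 0 = 58800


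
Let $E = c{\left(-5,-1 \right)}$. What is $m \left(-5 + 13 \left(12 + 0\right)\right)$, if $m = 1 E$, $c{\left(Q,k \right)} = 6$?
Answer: $906$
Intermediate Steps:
$E = 6$
$m = 6$ ($m = 1 \cdot 6 = 6$)
$m \left(-5 + 13 \left(12 + 0\right)\right) = 6 \left(-5 + 13 \left(12 + 0\right)\right) = 6 \left(-5 + 13 \cdot 12\right) = 6 \left(-5 + 156\right) = 6 \cdot 151 = 906$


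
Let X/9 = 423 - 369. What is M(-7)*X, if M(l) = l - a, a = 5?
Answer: -5832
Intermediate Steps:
M(l) = -5 + l (M(l) = l - 1*5 = l - 5 = -5 + l)
X = 486 (X = 9*(423 - 369) = 9*54 = 486)
M(-7)*X = (-5 - 7)*486 = -12*486 = -5832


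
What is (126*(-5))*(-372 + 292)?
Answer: 50400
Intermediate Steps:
(126*(-5))*(-372 + 292) = -630*(-80) = 50400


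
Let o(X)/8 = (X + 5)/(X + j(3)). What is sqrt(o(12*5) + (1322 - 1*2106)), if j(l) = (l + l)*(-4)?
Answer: I*sqrt(6926)/3 ≈ 27.741*I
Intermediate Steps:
j(l) = -8*l (j(l) = (2*l)*(-4) = -8*l)
o(X) = 8*(5 + X)/(-24 + X) (o(X) = 8*((X + 5)/(X - 8*3)) = 8*((5 + X)/(X - 24)) = 8*((5 + X)/(-24 + X)) = 8*(5 + X)/(-24 + X))
sqrt(o(12*5) + (1322 - 1*2106)) = sqrt(8*(5 + 12*5)/(-24 + 12*5) + (1322 - 1*2106)) = sqrt(8*(5 + 60)/(-24 + 60) + (1322 - 2106)) = sqrt(8*65/36 - 784) = sqrt(8*(1/36)*65 - 784) = sqrt(130/9 - 784) = sqrt(-6926/9) = I*sqrt(6926)/3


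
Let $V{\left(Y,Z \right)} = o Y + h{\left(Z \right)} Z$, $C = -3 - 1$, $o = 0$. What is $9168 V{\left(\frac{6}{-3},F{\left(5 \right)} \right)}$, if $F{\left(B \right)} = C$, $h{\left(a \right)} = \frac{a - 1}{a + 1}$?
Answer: $-61120$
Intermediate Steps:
$h{\left(a \right)} = \frac{-1 + a}{1 + a}$
$C = -4$ ($C = -3 - 1 = -4$)
$F{\left(B \right)} = -4$
$V{\left(Y,Z \right)} = \frac{Z \left(-1 + Z\right)}{1 + Z}$ ($V{\left(Y,Z \right)} = 0 Y + \frac{-1 + Z}{1 + Z} Z = 0 + \frac{Z \left(-1 + Z\right)}{1 + Z} = \frac{Z \left(-1 + Z\right)}{1 + Z}$)
$9168 V{\left(\frac{6}{-3},F{\left(5 \right)} \right)} = 9168 \left(- \frac{4 \left(-1 - 4\right)}{1 - 4}\right) = 9168 \left(\left(-4\right) \frac{1}{-3} \left(-5\right)\right) = 9168 \left(\left(-4\right) \left(- \frac{1}{3}\right) \left(-5\right)\right) = 9168 \left(- \frac{20}{3}\right) = -61120$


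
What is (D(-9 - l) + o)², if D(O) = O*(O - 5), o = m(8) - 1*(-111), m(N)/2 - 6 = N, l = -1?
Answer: 59049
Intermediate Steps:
m(N) = 12 + 2*N
o = 139 (o = (12 + 2*8) - 1*(-111) = (12 + 16) + 111 = 28 + 111 = 139)
D(O) = O*(-5 + O)
(D(-9 - l) + o)² = ((-9 - 1*(-1))*(-5 + (-9 - 1*(-1))) + 139)² = ((-9 + 1)*(-5 + (-9 + 1)) + 139)² = (-8*(-5 - 8) + 139)² = (-8*(-13) + 139)² = (104 + 139)² = 243² = 59049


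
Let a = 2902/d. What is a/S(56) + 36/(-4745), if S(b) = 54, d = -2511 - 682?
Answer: -9988591/409071195 ≈ -0.024418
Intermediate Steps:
d = -3193
a = -2902/3193 (a = 2902/(-3193) = 2902*(-1/3193) = -2902/3193 ≈ -0.90886)
a/S(56) + 36/(-4745) = -2902/3193/54 + 36/(-4745) = -2902/3193*1/54 + 36*(-1/4745) = -1451/86211 - 36/4745 = -9988591/409071195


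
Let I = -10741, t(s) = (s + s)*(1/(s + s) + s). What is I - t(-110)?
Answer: -34942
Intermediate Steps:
t(s) = 2*s*(s + 1/(2*s)) (t(s) = (2*s)*(1/(2*s) + s) = (2*s)*(s + 1/(2*s)) = 2*s*(s + 1/(2*s)))
I - t(-110) = -10741 - (1 + 2*(-110)²) = -10741 - (1 + 2*12100) = -10741 - (1 + 24200) = -10741 - 1*24201 = -10741 - 24201 = -34942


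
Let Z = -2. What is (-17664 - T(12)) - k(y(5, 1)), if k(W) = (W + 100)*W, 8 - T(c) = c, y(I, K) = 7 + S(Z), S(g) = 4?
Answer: -18881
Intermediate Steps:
y(I, K) = 11 (y(I, K) = 7 + 4 = 11)
T(c) = 8 - c
k(W) = W*(100 + W) (k(W) = (100 + W)*W = W*(100 + W))
(-17664 - T(12)) - k(y(5, 1)) = (-17664 - (8 - 1*12)) - 11*(100 + 11) = (-17664 - (8 - 12)) - 11*111 = (-17664 - 1*(-4)) - 1*1221 = (-17664 + 4) - 1221 = -17660 - 1221 = -18881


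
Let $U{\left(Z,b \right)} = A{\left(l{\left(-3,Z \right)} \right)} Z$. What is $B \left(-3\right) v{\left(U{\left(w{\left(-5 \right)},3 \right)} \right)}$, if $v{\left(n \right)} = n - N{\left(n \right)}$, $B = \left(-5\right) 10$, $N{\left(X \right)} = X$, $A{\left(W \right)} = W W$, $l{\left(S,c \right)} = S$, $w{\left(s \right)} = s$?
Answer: $0$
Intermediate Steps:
$A{\left(W \right)} = W^{2}$
$B = -50$
$U{\left(Z,b \right)} = 9 Z$ ($U{\left(Z,b \right)} = \left(-3\right)^{2} Z = 9 Z$)
$v{\left(n \right)} = 0$ ($v{\left(n \right)} = n - n = 0$)
$B \left(-3\right) v{\left(U{\left(w{\left(-5 \right)},3 \right)} \right)} = \left(-50\right) \left(-3\right) 0 = 150 \cdot 0 = 0$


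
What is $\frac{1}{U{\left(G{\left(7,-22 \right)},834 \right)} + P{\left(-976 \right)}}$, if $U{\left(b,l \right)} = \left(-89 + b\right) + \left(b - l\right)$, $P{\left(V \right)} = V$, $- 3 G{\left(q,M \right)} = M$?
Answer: $- \frac{3}{5653} \approx -0.00053069$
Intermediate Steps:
$G{\left(q,M \right)} = - \frac{M}{3}$
$U{\left(b,l \right)} = -89 - l + 2 b$
$\frac{1}{U{\left(G{\left(7,-22 \right)},834 \right)} + P{\left(-976 \right)}} = \frac{1}{\left(-89 - 834 + 2 \left(\left(- \frac{1}{3}\right) \left(-22\right)\right)\right) - 976} = \frac{1}{\left(-89 - 834 + 2 \cdot \frac{22}{3}\right) - 976} = \frac{1}{\left(-89 - 834 + \frac{44}{3}\right) - 976} = \frac{1}{- \frac{2725}{3} - 976} = \frac{1}{- \frac{5653}{3}} = - \frac{3}{5653}$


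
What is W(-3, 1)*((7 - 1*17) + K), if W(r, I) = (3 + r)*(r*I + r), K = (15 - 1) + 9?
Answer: 0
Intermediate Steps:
K = 23 (K = 14 + 9 = 23)
W(r, I) = (3 + r)*(r + I*r) (W(r, I) = (3 + r)*(I*r + r) = (3 + r)*(r + I*r))
W(-3, 1)*((7 - 1*17) + K) = (-3*(3 - 3 + 3*1 + 1*(-3)))*((7 - 1*17) + 23) = (-3*(3 - 3 + 3 - 3))*((7 - 17) + 23) = (-3*0)*(-10 + 23) = 0*13 = 0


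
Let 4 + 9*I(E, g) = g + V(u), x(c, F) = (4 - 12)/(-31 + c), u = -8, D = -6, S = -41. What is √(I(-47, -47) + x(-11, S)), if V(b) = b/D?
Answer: I*√21147/63 ≈ 2.3083*I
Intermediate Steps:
x(c, F) = -8/(-31 + c)
V(b) = -b/6 (V(b) = b/(-6) = b*(-⅙) = -b/6)
I(E, g) = -8/27 + g/9 (I(E, g) = -4/9 + (g - ⅙*(-8))/9 = -4/9 + (g + 4/3)/9 = -4/9 + (4/3 + g)/9 = -4/9 + (4/27 + g/9) = -8/27 + g/9)
√(I(-47, -47) + x(-11, S)) = √((-8/27 + (⅑)*(-47)) - 8/(-31 - 11)) = √((-8/27 - 47/9) - 8/(-42)) = √(-149/27 - 8*(-1/42)) = √(-149/27 + 4/21) = √(-1007/189) = I*√21147/63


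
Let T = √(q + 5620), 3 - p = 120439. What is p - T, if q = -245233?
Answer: -120436 - I*√239613 ≈ -1.2044e+5 - 489.5*I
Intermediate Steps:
p = -120436 (p = 3 - 1*120439 = 3 - 120439 = -120436)
T = I*√239613 (T = √(-245233 + 5620) = √(-239613) = I*√239613 ≈ 489.5*I)
p - T = -120436 - I*√239613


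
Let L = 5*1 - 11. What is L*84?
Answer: -504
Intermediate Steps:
L = -6 (L = 5 - 11 = -6)
L*84 = -6*84 = -504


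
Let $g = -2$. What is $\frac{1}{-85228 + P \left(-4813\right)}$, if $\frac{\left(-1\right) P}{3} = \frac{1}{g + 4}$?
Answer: $- \frac{2}{156017} \approx -1.2819 \cdot 10^{-5}$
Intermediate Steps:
$P = - \frac{3}{2}$ ($P = - \frac{3}{-2 + 4} = - \frac{3}{2} \approx -1.5$)
$\frac{1}{-85228 + P \left(-4813\right)} = \frac{1}{-85228 - - \frac{14439}{2}} = \frac{1}{-85228 + \frac{14439}{2}} = \frac{1}{- \frac{156017}{2}} = - \frac{2}{156017}$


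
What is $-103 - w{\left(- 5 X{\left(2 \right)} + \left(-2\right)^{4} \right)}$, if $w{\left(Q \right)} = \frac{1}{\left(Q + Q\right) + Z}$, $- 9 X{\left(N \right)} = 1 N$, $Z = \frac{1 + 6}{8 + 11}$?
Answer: $- \frac{609416}{5915} \approx -103.03$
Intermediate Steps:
$Z = \frac{7}{19} \approx 0.36842$
$X{\left(N \right)} = - \frac{N}{9}$ ($X{\left(N \right)} = - \frac{1 N}{9} = - \frac{N}{9}$)
$w{\left(Q \right)} = \frac{1}{\frac{7}{19} + 2 Q}$ ($w{\left(Q \right)} = \frac{1}{\left(Q + Q\right) + \frac{7}{19}} = \frac{1}{2 Q + \frac{7}{19}} = \frac{1}{\frac{7}{19} + 2 Q}$)
$-103 - w{\left(- 5 X{\left(2 \right)} + \left(-2\right)^{4} \right)} = -103 - \frac{19}{7 + 38 \left(- 5 \left(\left(- \frac{1}{9}\right) 2\right) + \left(-2\right)^{4}\right)} = -103 - \frac{19}{7 + 38 \left(\left(-5\right) \left(- \frac{2}{9}\right) + 16\right)} = -103 - \frac{19}{7 + 38 \left(\frac{10}{9} + 16\right)} = -103 - \frac{19}{7 + 38 \cdot \frac{154}{9}} = -103 - \frac{19}{7 + \frac{5852}{9}} = -103 - \frac{19}{\frac{5915}{9}} = -103 - 19 \cdot \frac{9}{5915} = -103 - \frac{171}{5915} = - \frac{609416}{5915}$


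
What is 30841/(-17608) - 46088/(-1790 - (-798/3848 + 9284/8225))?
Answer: 11968113891289519/499030998094728 ≈ 23.983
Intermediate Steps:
30841/(-17608) - 46088/(-1790 - (-798/3848 + 9284/8225)) = 30841*(-1/17608) - 46088/(-1790 - (-798*1/3848 + 9284*(1/8225))) = -30841/17608 - 46088/(-1790 - (-399/1924 + 9284/8225)) = -30841/17608 - 46088/(-1790 - 1*14580641/15824900) = -30841/17608 - 46088/(-1790 - 14580641/15824900) = -30841/17608 - 46088/(-28341151641/15824900) = -30841/17608 - 46088*(-15824900/28341151641) = -30841/17608 + 729337991200/28341151641 = 11968113891289519/499030998094728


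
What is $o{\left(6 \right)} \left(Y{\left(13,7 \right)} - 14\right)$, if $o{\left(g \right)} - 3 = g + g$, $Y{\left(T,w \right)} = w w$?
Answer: $525$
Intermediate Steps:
$Y{\left(T,w \right)} = w^{2}$
$o{\left(g \right)} = 3 + 2 g$ ($o{\left(g \right)} = 3 + \left(g + g\right) = 3 + 2 g$)
$o{\left(6 \right)} \left(Y{\left(13,7 \right)} - 14\right) = \left(3 + 2 \cdot 6\right) \left(7^{2} - 14\right) = \left(3 + 12\right) \left(49 - 14\right) = 15 \cdot 35 = 525$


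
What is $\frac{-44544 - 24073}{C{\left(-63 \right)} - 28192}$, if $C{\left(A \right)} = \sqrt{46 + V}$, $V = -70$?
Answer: $\frac{241806308}{99348611} + \frac{68617 i \sqrt{6}}{397394444} \approx 2.4339 + 0.00042295 i$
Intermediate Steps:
$C{\left(A \right)} = 2 i \sqrt{6}$ ($C{\left(A \right)} = \sqrt{46 - 70} = \sqrt{-24} = 2 i \sqrt{6}$)
$\frac{-44544 - 24073}{C{\left(-63 \right)} - 28192} = \frac{-44544 - 24073}{2 i \sqrt{6} - 28192} = - \frac{68617}{-28192 + 2 i \sqrt{6}}$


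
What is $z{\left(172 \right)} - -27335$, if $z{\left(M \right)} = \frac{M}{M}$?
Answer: $27336$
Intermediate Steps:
$z{\left(M \right)} = 1$
$z{\left(172 \right)} - -27335 = 1 - -27335 = 1 + 27335 = 27336$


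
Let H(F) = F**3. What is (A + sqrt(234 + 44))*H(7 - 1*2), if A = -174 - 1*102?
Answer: -34500 + 125*sqrt(278) ≈ -32416.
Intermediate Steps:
A = -276 (A = -174 - 102 = -276)
(A + sqrt(234 + 44))*H(7 - 1*2) = (-276 + sqrt(234 + 44))*(7 - 1*2)**3 = (-276 + sqrt(278))*(7 - 2)**3 = (-276 + sqrt(278))*5**3 = (-276 + sqrt(278))*125 = -34500 + 125*sqrt(278)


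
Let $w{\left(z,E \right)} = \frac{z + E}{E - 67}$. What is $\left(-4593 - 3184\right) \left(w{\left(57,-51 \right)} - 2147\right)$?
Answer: $\frac{985159252}{59} \approx 1.6698 \cdot 10^{7}$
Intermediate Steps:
$w{\left(z,E \right)} = \frac{E + z}{-67 + E}$
$\left(-4593 - 3184\right) \left(w{\left(57,-51 \right)} - 2147\right) = \left(-4593 - 3184\right) \left(\frac{-51 + 57}{-67 - 51} - 2147\right) = - 7777 \left(\frac{1}{-118} \cdot 6 - 2147\right) = - 7777 \left(\left(- \frac{1}{118}\right) 6 - 2147\right) = - 7777 \left(- \frac{3}{59} - 2147\right) = \left(-7777\right) \left(- \frac{126676}{59}\right) = \frac{985159252}{59}$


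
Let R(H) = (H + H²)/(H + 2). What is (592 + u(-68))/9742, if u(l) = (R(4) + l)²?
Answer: 21482/43839 ≈ 0.49002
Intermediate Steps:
R(H) = (H + H²)/(2 + H)
u(l) = (10/3 + l)² (u(l) = (4*(1 + 4)/(2 + 4) + l)² = (4*5/6 + l)² = (4*(⅙)*5 + l)² = (10/3 + l)²)
(592 + u(-68))/9742 = (592 + (10 + 3*(-68))²/9)/9742 = (592 + (10 - 204)²/9)*(1/9742) = (592 + (⅑)*(-194)²)*(1/9742) = (592 + (⅑)*37636)*(1/9742) = (592 + 37636/9)*(1/9742) = (42964/9)*(1/9742) = 21482/43839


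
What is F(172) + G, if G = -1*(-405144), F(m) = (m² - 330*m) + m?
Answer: 378140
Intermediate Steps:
F(m) = m² - 329*m
G = 405144
F(172) + G = 172*(-329 + 172) + 405144 = 172*(-157) + 405144 = -27004 + 405144 = 378140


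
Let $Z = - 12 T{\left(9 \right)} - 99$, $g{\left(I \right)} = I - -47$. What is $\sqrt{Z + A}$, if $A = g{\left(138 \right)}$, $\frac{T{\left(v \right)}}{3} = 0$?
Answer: $\sqrt{86} \approx 9.2736$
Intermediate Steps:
$g{\left(I \right)} = 47 + I$ ($g{\left(I \right)} = I + 47 = 47 + I$)
$T{\left(v \right)} = 0$ ($T{\left(v \right)} = 3 \cdot 0 = 0$)
$A = 185$ ($A = 47 + 138 = 185$)
$Z = -99$ ($Z = \left(-12\right) 0 - 99 = 0 - 99 = -99$)
$\sqrt{Z + A} = \sqrt{-99 + 185} = \sqrt{86}$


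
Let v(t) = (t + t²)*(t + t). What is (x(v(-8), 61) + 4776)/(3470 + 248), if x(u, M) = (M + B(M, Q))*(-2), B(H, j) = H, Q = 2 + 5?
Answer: 206/169 ≈ 1.2189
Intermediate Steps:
Q = 7
v(t) = 2*t*(t + t²) (v(t) = (t + t²)*(2*t) = 2*t*(t + t²))
x(u, M) = -4*M (x(u, M) = (M + M)*(-2) = (2*M)*(-2) = -4*M)
(x(v(-8), 61) + 4776)/(3470 + 248) = (-4*61 + 4776)/(3470 + 248) = (-244 + 4776)/3718 = 4532*(1/3718) = 206/169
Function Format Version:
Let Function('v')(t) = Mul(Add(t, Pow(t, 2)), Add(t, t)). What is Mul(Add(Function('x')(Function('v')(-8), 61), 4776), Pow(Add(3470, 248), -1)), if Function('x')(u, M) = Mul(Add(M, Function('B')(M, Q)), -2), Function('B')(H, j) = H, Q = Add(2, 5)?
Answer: Rational(206, 169) ≈ 1.2189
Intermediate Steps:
Q = 7
Function('v')(t) = Mul(2, t, Add(t, Pow(t, 2))) (Function('v')(t) = Mul(Add(t, Pow(t, 2)), Mul(2, t)) = Mul(2, t, Add(t, Pow(t, 2))))
Function('x')(u, M) = Mul(-4, M) (Function('x')(u, M) = Mul(Add(M, M), -2) = Mul(Mul(2, M), -2) = Mul(-4, M))
Mul(Add(Function('x')(Function('v')(-8), 61), 4776), Pow(Add(3470, 248), -1)) = Mul(Add(Mul(-4, 61), 4776), Pow(Add(3470, 248), -1)) = Mul(Add(-244, 4776), Pow(3718, -1)) = Mul(4532, Rational(1, 3718)) = Rational(206, 169)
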